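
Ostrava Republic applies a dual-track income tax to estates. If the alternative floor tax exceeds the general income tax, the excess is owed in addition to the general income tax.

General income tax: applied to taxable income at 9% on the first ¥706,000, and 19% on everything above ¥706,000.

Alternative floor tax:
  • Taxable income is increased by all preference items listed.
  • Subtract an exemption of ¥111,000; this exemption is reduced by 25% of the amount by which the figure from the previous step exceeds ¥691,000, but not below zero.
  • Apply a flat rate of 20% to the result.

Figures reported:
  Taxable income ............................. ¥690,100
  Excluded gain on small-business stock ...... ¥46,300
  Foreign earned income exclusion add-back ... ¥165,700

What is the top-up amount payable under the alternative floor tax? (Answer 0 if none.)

General income tax:
  ¥690,100 × 9% = ¥62,109

Alternative floor tax:
  Adjusted income: ¥690,100 + ¥46,300 + ¥165,700 = ¥902,100
  Exemption: ¥111,000 − 25% × (¥902,100 − ¥691,000) = ¥111,000 − ¥52,775 = ¥58,225
  Base: ¥902,100 − ¥58,225 = ¥843,875
  ¥843,875 × 20% = ¥168,775

Excess of alternative floor tax over general income tax: ¥168,775 − ¥62,109 = ¥106,666.

¥106,666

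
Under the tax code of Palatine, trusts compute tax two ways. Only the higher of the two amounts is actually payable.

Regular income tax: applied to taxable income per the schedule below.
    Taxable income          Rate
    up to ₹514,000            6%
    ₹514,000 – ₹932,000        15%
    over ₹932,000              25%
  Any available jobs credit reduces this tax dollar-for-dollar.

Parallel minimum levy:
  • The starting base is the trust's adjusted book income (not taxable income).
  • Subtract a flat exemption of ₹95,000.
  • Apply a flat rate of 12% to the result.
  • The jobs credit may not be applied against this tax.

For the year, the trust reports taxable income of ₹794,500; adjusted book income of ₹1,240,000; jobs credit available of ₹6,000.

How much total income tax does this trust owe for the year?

₹137,400

Parallel minimum levy:
  Base (adjusted book income): ₹1,240,000
  Less exemption ₹95,000 → base ₹1,145,000
  ₹1,145,000 × 12% = ₹137,400

Regular income tax:
  ₹514,000 × 6% = ₹30,840
  ₹280,500 × 15% = ₹42,075
  → ₹72,915
  Less jobs credit ₹6,000 → ₹66,915

₹137,400 > ₹66,915, so the parallel minimum levy is the binding amount.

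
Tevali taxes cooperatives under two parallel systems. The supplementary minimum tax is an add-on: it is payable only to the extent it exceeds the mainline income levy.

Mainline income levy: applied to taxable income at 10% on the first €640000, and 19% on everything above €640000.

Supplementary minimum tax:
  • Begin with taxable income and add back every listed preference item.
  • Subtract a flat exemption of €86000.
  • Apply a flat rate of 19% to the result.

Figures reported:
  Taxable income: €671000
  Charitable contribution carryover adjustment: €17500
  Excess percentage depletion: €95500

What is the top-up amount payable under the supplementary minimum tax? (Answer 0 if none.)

Supplementary minimum tax:
  Adjusted income: €671000 + €17500 + €95500 = €784000
  Less exemption €86000 → base €698000
  €698000 × 19% = €132620

Mainline income levy:
  €640000 × 10% = €64000
  €31000 × 19% = €5890
  → €69890

Excess of supplementary minimum tax over mainline income levy: €132620 − €69890 = €62730.

€62730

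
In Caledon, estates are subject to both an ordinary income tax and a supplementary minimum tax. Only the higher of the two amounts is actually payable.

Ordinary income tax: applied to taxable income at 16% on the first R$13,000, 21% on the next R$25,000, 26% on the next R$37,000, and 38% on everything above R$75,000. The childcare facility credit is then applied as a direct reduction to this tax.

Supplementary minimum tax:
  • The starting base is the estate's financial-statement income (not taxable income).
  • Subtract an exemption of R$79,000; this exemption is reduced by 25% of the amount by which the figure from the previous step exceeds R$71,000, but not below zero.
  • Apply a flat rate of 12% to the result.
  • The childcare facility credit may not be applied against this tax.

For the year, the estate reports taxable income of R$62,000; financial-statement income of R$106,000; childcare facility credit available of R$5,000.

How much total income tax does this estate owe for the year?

Supplementary minimum tax:
  Base (financial-statement income): R$106,000
  Exemption: R$79,000 − 25% × (R$106,000 − R$71,000) = R$79,000 − R$8,750 = R$70,250
  Base: R$106,000 − R$70,250 = R$35,750
  R$35,750 × 12% = R$4,290

Ordinary income tax:
  R$13,000 × 16% = R$2,080
  R$25,000 × 21% = R$5,250
  R$24,000 × 26% = R$6,240
  → R$13,570
  Less childcare facility credit R$5,000 → R$8,570

R$8,570 > R$4,290, so the ordinary income tax governs.

R$8,570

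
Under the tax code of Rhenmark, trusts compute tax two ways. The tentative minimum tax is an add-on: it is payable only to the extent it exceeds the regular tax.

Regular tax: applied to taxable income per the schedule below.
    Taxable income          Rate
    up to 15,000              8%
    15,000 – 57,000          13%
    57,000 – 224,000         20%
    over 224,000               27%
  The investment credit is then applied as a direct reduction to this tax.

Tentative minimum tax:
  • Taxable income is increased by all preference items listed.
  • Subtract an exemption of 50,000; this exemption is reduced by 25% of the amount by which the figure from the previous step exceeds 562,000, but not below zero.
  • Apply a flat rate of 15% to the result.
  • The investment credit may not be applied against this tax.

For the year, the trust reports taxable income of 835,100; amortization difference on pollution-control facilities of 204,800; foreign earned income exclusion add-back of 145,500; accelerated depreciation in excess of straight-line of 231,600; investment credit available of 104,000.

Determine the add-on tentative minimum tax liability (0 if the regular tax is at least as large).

Tentative minimum tax:
  Adjusted income: 835,100 + 204,800 + 145,500 + 231,600 = 1,417,000
  Exemption: 25% × (1,417,000 − 562,000) = 213,750 ≥ 50,000, so the exemption is fully phased out
  Base: 1,417,000 − 0 = 1,417,000
  1,417,000 × 15% = 212,550

Regular tax:
  15,000 × 8% = 1,200
  42,000 × 13% = 5,460
  167,000 × 20% = 33,400
  611,100 × 27% = 164,997
  → 205,057
  Less investment credit 104,000 → 101,057

Excess of tentative minimum tax over regular tax: 212,550 − 101,057 = 111,493.

111,493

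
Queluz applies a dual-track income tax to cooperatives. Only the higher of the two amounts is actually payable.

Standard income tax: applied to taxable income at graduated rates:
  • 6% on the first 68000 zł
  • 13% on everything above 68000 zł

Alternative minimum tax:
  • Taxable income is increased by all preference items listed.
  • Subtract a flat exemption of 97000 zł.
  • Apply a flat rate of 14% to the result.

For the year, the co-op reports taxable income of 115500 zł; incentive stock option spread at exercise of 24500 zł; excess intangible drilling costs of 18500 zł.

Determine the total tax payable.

10255 zł

Standard income tax:
  68000 zł × 6% = 4080 zł
  47500 zł × 13% = 6175 zł
  → 10255 zł

Alternative minimum tax:
  Adjusted income: 115500 zł + 24500 zł + 18500 zł = 158500 zł
  Less exemption 97000 zł → base 61500 zł
  61500 zł × 14% = 8610 zł

10255 zł > 8610 zł, so the standard income tax governs.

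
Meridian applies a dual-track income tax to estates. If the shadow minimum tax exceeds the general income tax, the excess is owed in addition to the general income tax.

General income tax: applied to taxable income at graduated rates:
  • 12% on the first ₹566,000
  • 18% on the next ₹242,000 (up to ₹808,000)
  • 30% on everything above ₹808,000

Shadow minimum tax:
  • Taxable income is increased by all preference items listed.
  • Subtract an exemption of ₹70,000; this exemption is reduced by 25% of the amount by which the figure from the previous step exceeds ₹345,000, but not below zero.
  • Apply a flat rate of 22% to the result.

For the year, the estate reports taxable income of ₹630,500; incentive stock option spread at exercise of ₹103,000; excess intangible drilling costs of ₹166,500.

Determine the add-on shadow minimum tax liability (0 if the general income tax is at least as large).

₹118,470

Shadow minimum tax:
  Adjusted income: ₹630,500 + ₹103,000 + ₹166,500 = ₹900,000
  Exemption: 25% × (₹900,000 − ₹345,000) = ₹138,750 ≥ ₹70,000, so the exemption is fully phased out
  Base: ₹900,000 − ₹0 = ₹900,000
  ₹900,000 × 22% = ₹198,000

General income tax:
  ₹566,000 × 12% = ₹67,920
  ₹64,500 × 18% = ₹11,610
  → ₹79,530

Excess of shadow minimum tax over general income tax: ₹198,000 − ₹79,530 = ₹118,470.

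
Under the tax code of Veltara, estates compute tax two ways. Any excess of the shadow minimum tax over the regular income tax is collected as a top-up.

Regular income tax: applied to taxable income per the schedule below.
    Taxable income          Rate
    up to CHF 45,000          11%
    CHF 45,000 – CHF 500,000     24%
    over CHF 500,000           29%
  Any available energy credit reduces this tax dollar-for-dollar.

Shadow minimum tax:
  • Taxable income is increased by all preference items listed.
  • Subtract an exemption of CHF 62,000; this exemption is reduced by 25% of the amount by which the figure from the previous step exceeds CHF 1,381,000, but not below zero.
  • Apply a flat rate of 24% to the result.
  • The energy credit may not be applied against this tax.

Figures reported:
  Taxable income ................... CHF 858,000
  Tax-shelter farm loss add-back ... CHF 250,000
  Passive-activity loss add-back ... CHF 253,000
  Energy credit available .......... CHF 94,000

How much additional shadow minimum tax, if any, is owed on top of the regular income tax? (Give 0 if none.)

CHF 187,790

Shadow minimum tax:
  Adjusted income: CHF 858,000 + CHF 250,000 + CHF 253,000 = CHF 1,361,000
  Exemption: CHF 1,361,000 ≤ CHF 1,381,000, so full CHF 62,000 applies
  Base: CHF 1,361,000 − CHF 62,000 = CHF 1,299,000
  CHF 1,299,000 × 24% = CHF 311,760

Regular income tax:
  CHF 45,000 × 11% = CHF 4,950
  CHF 455,000 × 24% = CHF 109,200
  CHF 358,000 × 29% = CHF 103,820
  → CHF 217,970
  Less energy credit CHF 94,000 → CHF 123,970

Excess of shadow minimum tax over regular income tax: CHF 311,760 − CHF 123,970 = CHF 187,790.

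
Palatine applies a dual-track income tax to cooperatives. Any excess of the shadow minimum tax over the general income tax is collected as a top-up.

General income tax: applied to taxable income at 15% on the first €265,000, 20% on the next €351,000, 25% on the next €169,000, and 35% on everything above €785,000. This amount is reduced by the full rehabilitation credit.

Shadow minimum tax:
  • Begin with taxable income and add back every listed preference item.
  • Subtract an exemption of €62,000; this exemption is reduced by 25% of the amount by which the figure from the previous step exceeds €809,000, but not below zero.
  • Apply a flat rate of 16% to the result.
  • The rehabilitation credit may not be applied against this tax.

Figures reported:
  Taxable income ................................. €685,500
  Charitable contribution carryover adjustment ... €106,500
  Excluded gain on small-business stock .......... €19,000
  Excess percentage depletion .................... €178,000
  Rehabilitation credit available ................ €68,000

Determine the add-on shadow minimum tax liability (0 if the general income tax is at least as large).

General income tax:
  €265,000 × 15% = €39,750
  €351,000 × 20% = €70,200
  €69,500 × 25% = €17,375
  → €127,325
  Less rehabilitation credit €68,000 → €59,325

Shadow minimum tax:
  Adjusted income: €685,500 + €106,500 + €19,000 + €178,000 = €989,000
  Exemption: €62,000 − 25% × (€989,000 − €809,000) = €62,000 − €45,000 = €17,000
  Base: €989,000 − €17,000 = €972,000
  €972,000 × 16% = €155,520

Excess of shadow minimum tax over general income tax: €155,520 − €59,325 = €96,195.

€96,195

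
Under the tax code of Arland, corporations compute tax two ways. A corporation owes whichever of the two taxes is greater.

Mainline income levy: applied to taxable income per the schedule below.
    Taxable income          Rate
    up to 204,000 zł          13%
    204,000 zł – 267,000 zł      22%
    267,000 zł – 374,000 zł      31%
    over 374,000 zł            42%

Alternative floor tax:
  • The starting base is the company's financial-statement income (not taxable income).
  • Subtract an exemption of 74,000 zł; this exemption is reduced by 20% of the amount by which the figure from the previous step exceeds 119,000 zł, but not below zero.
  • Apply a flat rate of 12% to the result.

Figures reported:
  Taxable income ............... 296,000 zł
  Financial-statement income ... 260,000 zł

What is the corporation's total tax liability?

Mainline income levy:
  204,000 zł × 13% = 26,520 zł
  63,000 zł × 22% = 13,860 zł
  29,000 zł × 31% = 8,990 zł
  → 49,370 zł

Alternative floor tax:
  Base (financial-statement income): 260,000 zł
  Exemption: 74,000 zł − 20% × (260,000 zł − 119,000 zł) = 74,000 zł − 28,200 zł = 45,800 zł
  Base: 260,000 zł − 45,800 zł = 214,200 zł
  214,200 zł × 12% = 25,704 zł

49,370 zł > 25,704 zł, so the mainline income levy governs.

49,370 zł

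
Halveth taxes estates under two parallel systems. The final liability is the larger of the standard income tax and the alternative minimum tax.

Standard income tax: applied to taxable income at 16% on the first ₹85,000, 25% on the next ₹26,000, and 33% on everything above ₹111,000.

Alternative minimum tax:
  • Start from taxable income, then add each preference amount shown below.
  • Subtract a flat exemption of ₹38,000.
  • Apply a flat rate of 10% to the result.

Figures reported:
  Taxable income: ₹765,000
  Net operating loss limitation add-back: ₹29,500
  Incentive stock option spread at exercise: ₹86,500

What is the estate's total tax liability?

₹235,920

Standard income tax:
  ₹85,000 × 16% = ₹13,600
  ₹26,000 × 25% = ₹6,500
  ₹654,000 × 33% = ₹215,820
  → ₹235,920

Alternative minimum tax:
  Adjusted income: ₹765,000 + ₹29,500 + ₹86,500 = ₹881,000
  Less exemption ₹38,000 → base ₹843,000
  ₹843,000 × 10% = ₹84,300

₹235,920 > ₹84,300, so the standard income tax governs.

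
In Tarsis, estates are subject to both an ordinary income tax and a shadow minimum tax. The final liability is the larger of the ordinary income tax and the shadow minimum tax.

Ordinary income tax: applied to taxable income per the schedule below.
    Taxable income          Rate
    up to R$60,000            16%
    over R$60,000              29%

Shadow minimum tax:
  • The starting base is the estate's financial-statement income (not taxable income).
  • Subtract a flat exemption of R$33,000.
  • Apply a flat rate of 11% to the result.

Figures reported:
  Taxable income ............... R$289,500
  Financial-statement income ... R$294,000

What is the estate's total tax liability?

Shadow minimum tax:
  Base (financial-statement income): R$294,000
  Less exemption R$33,000 → base R$261,000
  R$261,000 × 11% = R$28,710

Ordinary income tax:
  R$60,000 × 16% = R$9,600
  R$229,500 × 29% = R$66,555
  → R$76,155

R$76,155 > R$28,710, so the ordinary income tax governs.

R$76,155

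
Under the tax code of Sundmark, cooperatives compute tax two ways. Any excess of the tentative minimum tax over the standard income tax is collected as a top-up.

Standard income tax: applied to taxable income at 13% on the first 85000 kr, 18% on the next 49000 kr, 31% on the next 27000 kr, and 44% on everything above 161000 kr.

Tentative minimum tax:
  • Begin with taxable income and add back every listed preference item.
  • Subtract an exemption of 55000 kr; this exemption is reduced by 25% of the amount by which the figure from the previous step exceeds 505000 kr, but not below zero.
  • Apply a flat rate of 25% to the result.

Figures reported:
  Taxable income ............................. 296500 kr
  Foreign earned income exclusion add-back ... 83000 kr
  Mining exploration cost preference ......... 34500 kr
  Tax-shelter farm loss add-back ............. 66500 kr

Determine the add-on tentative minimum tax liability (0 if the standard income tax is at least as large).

Tentative minimum tax:
  Adjusted income: 296500 kr + 83000 kr + 34500 kr + 66500 kr = 480500 kr
  Exemption: 480500 kr ≤ 505000 kr, so full 55000 kr applies
  Base: 480500 kr − 55000 kr = 425500 kr
  425500 kr × 25% = 106375 kr

Standard income tax:
  85000 kr × 13% = 11050 kr
  49000 kr × 18% = 8820 kr
  27000 kr × 31% = 8370 kr
  135500 kr × 44% = 59620 kr
  → 87860 kr

Excess of tentative minimum tax over standard income tax: 106375 kr − 87860 kr = 18515 kr.

18515 kr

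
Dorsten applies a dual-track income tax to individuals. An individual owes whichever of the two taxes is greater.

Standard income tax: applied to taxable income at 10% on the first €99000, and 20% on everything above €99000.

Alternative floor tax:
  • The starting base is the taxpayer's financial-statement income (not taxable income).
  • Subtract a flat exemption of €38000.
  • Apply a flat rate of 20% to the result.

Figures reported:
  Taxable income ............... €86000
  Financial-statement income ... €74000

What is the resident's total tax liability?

Standard income tax:
  €86000 × 10% = €8600

Alternative floor tax:
  Base (financial-statement income): €74000
  Less exemption €38000 → base €36000
  €36000 × 20% = €7200

€8600 > €7200, so the standard income tax governs.

€8600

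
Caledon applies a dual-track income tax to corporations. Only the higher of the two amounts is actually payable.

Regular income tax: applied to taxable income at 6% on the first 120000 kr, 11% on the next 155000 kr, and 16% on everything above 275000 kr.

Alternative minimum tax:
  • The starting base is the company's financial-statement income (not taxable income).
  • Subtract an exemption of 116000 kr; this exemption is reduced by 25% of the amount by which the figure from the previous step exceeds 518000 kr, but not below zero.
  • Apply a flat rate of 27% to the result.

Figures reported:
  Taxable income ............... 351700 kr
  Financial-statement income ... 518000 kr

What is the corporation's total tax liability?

108540 kr

Regular income tax:
  120000 kr × 6% = 7200 kr
  155000 kr × 11% = 17050 kr
  76700 kr × 16% = 12272 kr
  → 36522 kr

Alternative minimum tax:
  Base (financial-statement income): 518000 kr
  Exemption: 518000 kr ≤ 518000 kr, so full 116000 kr applies
  Base: 518000 kr − 116000 kr = 402000 kr
  402000 kr × 27% = 108540 kr

108540 kr > 36522 kr, so the alternative minimum tax is the binding amount.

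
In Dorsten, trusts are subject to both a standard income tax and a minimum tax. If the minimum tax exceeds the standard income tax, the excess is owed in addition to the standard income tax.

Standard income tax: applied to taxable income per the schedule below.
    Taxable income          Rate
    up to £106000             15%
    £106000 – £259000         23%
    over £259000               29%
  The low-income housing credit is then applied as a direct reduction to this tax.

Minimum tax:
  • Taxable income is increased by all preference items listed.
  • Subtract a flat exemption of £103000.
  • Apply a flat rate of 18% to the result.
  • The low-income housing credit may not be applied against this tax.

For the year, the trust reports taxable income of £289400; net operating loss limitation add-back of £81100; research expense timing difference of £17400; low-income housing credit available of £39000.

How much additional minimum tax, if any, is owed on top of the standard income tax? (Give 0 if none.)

Minimum tax:
  Adjusted income: £289400 + £81100 + £17400 = £387900
  Less exemption £103000 → base £284900
  £284900 × 18% = £51282

Standard income tax:
  £106000 × 15% = £15900
  £153000 × 23% = £35190
  £30400 × 29% = £8816
  → £59906
  Less low-income housing credit £39000 → £20906

Excess of minimum tax over standard income tax: £51282 − £20906 = £30376.

£30376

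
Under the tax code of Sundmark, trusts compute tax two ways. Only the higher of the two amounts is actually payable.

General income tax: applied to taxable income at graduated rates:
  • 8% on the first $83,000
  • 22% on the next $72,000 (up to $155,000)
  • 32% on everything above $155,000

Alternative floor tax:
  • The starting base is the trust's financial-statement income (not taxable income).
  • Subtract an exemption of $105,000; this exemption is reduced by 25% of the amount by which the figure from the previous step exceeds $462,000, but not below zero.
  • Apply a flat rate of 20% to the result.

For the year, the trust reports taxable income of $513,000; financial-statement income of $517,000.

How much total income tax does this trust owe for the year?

General income tax:
  $83,000 × 8% = $6,640
  $72,000 × 22% = $15,840
  $358,000 × 32% = $114,560
  → $137,040

Alternative floor tax:
  Base (financial-statement income): $517,000
  Exemption: $105,000 − 25% × ($517,000 − $462,000) = $105,000 − $13,750 = $91,250
  Base: $517,000 − $91,250 = $425,750
  $425,750 × 20% = $85,150

$137,040 > $85,150, so the general income tax governs.

$137,040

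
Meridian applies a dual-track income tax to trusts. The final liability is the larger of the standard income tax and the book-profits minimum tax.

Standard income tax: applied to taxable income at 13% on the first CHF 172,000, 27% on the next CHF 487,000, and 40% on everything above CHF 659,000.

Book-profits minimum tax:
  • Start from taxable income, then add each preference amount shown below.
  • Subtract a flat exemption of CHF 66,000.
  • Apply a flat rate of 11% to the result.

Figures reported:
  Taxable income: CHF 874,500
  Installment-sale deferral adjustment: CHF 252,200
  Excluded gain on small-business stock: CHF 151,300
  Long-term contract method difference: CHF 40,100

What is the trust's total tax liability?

Book-profits minimum tax:
  Adjusted income: CHF 874,500 + CHF 252,200 + CHF 151,300 + CHF 40,100 = CHF 1,318,100
  Less exemption CHF 66,000 → base CHF 1,252,100
  CHF 1,252,100 × 11% = CHF 137,731

Standard income tax:
  CHF 172,000 × 13% = CHF 22,360
  CHF 487,000 × 27% = CHF 131,490
  CHF 215,500 × 40% = CHF 86,200
  → CHF 240,050

CHF 240,050 > CHF 137,731, so the standard income tax governs.

CHF 240,050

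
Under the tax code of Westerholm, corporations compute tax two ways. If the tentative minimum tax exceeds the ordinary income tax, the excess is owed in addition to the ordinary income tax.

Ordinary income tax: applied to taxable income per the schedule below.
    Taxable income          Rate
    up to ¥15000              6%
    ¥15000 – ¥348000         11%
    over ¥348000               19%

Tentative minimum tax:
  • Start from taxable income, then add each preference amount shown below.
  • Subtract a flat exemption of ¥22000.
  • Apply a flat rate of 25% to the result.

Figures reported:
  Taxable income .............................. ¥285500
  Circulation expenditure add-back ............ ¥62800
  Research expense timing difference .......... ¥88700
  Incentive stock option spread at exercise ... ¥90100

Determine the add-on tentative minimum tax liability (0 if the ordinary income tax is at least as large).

¥95620

Ordinary income tax:
  ¥15000 × 6% = ¥900
  ¥270500 × 11% = ¥29755
  → ¥30655

Tentative minimum tax:
  Adjusted income: ¥285500 + ¥62800 + ¥88700 + ¥90100 = ¥527100
  Less exemption ¥22000 → base ¥505100
  ¥505100 × 25% = ¥126275

Excess of tentative minimum tax over ordinary income tax: ¥126275 − ¥30655 = ¥95620.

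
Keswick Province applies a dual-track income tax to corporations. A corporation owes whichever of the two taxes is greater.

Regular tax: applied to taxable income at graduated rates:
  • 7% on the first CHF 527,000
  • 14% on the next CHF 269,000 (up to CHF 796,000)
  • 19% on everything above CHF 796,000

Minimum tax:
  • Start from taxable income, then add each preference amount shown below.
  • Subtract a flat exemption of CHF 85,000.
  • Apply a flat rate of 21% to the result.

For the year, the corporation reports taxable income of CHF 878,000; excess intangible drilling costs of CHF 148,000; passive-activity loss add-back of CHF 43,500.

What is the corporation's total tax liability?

CHF 206,745

Minimum tax:
  Adjusted income: CHF 878,000 + CHF 148,000 + CHF 43,500 = CHF 1,069,500
  Less exemption CHF 85,000 → base CHF 984,500
  CHF 984,500 × 21% = CHF 206,745

Regular tax:
  CHF 527,000 × 7% = CHF 36,890
  CHF 269,000 × 14% = CHF 37,660
  CHF 82,000 × 19% = CHF 15,580
  → CHF 90,130

CHF 206,745 > CHF 90,130, so the minimum tax is the binding amount.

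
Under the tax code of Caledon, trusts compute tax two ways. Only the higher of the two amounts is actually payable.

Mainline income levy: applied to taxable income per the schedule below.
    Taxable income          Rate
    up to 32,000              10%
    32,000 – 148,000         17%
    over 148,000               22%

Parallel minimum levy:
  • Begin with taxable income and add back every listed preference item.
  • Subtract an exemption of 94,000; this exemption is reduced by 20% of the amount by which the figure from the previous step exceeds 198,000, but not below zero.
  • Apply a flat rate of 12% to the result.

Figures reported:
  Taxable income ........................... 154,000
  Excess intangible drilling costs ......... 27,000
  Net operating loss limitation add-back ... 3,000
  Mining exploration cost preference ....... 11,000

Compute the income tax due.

24,240

Mainline income levy:
  32,000 × 10% = 3,200
  116,000 × 17% = 19,720
  6,000 × 22% = 1,320
  → 24,240

Parallel minimum levy:
  Adjusted income: 154,000 + 27,000 + 3,000 + 11,000 = 195,000
  Exemption: 195,000 ≤ 198,000, so full 94,000 applies
  Base: 195,000 − 94,000 = 101,000
  101,000 × 12% = 12,120

24,240 > 12,120, so the mainline income levy governs.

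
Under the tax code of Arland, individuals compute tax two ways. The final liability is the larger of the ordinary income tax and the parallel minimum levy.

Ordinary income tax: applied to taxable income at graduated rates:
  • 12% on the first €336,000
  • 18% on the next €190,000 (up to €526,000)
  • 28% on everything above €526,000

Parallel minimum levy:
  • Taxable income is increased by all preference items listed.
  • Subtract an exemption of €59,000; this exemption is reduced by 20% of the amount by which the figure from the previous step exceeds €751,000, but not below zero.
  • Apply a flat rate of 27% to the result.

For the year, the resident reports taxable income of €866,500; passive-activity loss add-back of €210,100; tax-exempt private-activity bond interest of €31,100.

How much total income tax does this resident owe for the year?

Ordinary income tax:
  €336,000 × 12% = €40,320
  €190,000 × 18% = €34,200
  €340,500 × 28% = €95,340
  → €169,860

Parallel minimum levy:
  Adjusted income: €866,500 + €210,100 + €31,100 = €1,107,700
  Exemption: 20% × (€1,107,700 − €751,000) = €71,340 ≥ €59,000, so the exemption is fully phased out
  Base: €1,107,700 − €0 = €1,107,700
  €1,107,700 × 27% = €299,079

€299,079 > €169,860, so the parallel minimum levy is the binding amount.

€299,079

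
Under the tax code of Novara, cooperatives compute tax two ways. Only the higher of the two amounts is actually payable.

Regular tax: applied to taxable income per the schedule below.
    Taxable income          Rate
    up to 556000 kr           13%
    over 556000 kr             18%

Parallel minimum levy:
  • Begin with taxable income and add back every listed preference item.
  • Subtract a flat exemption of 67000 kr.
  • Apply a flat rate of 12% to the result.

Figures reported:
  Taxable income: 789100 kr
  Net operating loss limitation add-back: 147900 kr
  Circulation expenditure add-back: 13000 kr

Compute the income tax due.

Regular tax:
  556000 kr × 13% = 72280 kr
  233100 kr × 18% = 41958 kr
  → 114238 kr

Parallel minimum levy:
  Adjusted income: 789100 kr + 147900 kr + 13000 kr = 950000 kr
  Less exemption 67000 kr → base 883000 kr
  883000 kr × 12% = 105960 kr

114238 kr > 105960 kr, so the regular tax governs.

114238 kr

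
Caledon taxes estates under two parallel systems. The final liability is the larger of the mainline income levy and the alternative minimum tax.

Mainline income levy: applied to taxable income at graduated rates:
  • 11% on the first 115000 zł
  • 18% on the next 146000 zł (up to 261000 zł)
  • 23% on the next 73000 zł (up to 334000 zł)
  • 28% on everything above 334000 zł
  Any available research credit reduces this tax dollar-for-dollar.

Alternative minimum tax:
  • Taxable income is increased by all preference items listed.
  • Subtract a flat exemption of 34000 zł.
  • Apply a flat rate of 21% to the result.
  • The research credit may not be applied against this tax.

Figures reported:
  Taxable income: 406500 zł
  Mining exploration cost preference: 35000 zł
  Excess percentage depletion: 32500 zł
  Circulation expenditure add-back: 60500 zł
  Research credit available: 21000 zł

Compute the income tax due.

105105 zł

Mainline income levy:
  115000 zł × 11% = 12650 zł
  146000 zł × 18% = 26280 zł
  73000 zł × 23% = 16790 zł
  72500 zł × 28% = 20300 zł
  → 76020 zł
  Less research credit 21000 zł → 55020 zł

Alternative minimum tax:
  Adjusted income: 406500 zł + 35000 zł + 32500 zł + 60500 zł = 534500 zł
  Less exemption 34000 zł → base 500500 zł
  500500 zł × 21% = 105105 zł

105105 zł > 55020 zł, so the alternative minimum tax is the binding amount.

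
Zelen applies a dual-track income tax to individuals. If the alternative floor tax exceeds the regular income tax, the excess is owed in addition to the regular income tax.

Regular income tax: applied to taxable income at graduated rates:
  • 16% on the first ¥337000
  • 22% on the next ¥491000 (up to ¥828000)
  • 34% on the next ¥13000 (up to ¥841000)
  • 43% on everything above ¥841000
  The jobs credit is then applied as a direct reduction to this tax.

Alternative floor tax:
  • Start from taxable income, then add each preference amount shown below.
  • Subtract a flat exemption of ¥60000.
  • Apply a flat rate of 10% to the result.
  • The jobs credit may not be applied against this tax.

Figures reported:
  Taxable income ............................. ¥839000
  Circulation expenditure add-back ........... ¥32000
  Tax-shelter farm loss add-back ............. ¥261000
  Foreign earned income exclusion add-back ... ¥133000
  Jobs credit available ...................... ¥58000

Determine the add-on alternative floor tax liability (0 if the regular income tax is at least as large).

¥12820

Alternative floor tax:
  Adjusted income: ¥839000 + ¥32000 + ¥261000 + ¥133000 = ¥1265000
  Less exemption ¥60000 → base ¥1205000
  ¥1205000 × 10% = ¥120500

Regular income tax:
  ¥337000 × 16% = ¥53920
  ¥491000 × 22% = ¥108020
  ¥11000 × 34% = ¥3740
  → ¥165680
  Less jobs credit ¥58000 → ¥107680

Excess of alternative floor tax over regular income tax: ¥120500 − ¥107680 = ¥12820.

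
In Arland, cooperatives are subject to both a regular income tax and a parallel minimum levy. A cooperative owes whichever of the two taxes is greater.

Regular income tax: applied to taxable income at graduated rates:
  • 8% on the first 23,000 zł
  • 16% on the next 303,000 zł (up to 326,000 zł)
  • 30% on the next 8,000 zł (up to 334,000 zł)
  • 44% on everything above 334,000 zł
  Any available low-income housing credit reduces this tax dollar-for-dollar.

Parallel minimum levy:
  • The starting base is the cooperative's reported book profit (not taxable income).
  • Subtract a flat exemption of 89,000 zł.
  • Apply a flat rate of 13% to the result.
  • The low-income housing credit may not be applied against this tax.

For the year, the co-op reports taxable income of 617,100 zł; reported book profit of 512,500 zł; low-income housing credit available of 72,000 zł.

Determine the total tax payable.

Regular income tax:
  23,000 zł × 8% = 1,840 zł
  303,000 zł × 16% = 48,480 zł
  8,000 zł × 30% = 2,400 zł
  283,100 zł × 44% = 124,564 zł
  → 177,284 zł
  Less low-income housing credit 72,000 zł → 105,284 zł

Parallel minimum levy:
  Base (reported book profit): 512,500 zł
  Less exemption 89,000 zł → base 423,500 zł
  423,500 zł × 13% = 55,055 zł

105,284 zł > 55,055 zł, so the regular income tax governs.

105,284 zł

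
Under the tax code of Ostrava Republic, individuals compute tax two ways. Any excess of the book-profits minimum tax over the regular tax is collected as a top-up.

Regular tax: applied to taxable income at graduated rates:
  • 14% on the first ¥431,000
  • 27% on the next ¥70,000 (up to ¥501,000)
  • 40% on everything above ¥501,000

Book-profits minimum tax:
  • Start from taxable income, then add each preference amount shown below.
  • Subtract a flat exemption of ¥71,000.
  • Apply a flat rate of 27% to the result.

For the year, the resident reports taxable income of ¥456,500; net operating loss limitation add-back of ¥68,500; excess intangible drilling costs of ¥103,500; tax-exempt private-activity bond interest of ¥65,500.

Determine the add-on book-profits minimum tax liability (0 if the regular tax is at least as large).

¥100,985

Regular tax:
  ¥431,000 × 14% = ¥60,340
  ¥25,500 × 27% = ¥6,885
  → ¥67,225

Book-profits minimum tax:
  Adjusted income: ¥456,500 + ¥68,500 + ¥103,500 + ¥65,500 = ¥694,000
  Less exemption ¥71,000 → base ¥623,000
  ¥623,000 × 27% = ¥168,210

Excess of book-profits minimum tax over regular tax: ¥168,210 − ¥67,225 = ¥100,985.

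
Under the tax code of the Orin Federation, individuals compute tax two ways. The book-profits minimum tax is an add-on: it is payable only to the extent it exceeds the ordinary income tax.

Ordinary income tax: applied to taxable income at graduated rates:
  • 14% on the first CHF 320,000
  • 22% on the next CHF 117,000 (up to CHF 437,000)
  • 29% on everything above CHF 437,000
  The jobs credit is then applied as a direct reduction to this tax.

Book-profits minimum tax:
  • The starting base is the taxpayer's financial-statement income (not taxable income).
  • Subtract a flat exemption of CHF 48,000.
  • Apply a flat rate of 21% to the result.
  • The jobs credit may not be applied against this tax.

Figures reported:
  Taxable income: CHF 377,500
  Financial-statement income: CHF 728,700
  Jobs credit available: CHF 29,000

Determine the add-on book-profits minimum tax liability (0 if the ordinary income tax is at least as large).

Ordinary income tax:
  CHF 320,000 × 14% = CHF 44,800
  CHF 57,500 × 22% = CHF 12,650
  → CHF 57,450
  Less jobs credit CHF 29,000 → CHF 28,450

Book-profits minimum tax:
  Base (financial-statement income): CHF 728,700
  Less exemption CHF 48,000 → base CHF 680,700
  CHF 680,700 × 21% = CHF 142,947

Excess of book-profits minimum tax over ordinary income tax: CHF 142,947 − CHF 28,450 = CHF 114,497.

CHF 114,497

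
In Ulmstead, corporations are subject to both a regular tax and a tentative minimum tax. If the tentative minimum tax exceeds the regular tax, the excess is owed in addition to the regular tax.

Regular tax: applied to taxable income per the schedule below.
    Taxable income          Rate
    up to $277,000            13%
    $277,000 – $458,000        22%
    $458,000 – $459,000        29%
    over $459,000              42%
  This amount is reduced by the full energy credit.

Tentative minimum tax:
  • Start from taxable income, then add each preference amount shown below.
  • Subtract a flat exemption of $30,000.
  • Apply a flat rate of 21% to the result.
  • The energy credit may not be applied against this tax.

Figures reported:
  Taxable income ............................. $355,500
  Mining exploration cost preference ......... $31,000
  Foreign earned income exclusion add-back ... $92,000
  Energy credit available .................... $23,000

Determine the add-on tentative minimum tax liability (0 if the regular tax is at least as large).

Tentative minimum tax:
  Adjusted income: $355,500 + $31,000 + $92,000 = $478,500
  Less exemption $30,000 → base $448,500
  $448,500 × 21% = $94,185

Regular tax:
  $277,000 × 13% = $36,010
  $78,500 × 22% = $17,270
  → $53,280
  Less energy credit $23,000 → $30,280

Excess of tentative minimum tax over regular tax: $94,185 − $30,280 = $63,905.

$63,905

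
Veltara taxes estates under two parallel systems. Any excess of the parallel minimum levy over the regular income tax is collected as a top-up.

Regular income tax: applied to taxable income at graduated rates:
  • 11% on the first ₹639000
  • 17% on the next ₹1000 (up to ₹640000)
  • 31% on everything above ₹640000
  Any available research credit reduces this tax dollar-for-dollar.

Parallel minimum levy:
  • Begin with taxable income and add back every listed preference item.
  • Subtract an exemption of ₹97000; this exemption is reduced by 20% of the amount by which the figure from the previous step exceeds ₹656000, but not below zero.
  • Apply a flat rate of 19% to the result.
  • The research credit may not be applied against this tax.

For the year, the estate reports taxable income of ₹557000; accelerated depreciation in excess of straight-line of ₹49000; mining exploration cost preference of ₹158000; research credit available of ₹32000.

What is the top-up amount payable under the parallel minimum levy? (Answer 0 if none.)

₹101564

Regular income tax:
  ₹557000 × 11% = ₹61270
  Less research credit ₹32000 → ₹29270

Parallel minimum levy:
  Adjusted income: ₹557000 + ₹49000 + ₹158000 = ₹764000
  Exemption: ₹97000 − 20% × (₹764000 − ₹656000) = ₹97000 − ₹21600 = ₹75400
  Base: ₹764000 − ₹75400 = ₹688600
  ₹688600 × 19% = ₹130834

Excess of parallel minimum levy over regular income tax: ₹130834 − ₹29270 = ₹101564.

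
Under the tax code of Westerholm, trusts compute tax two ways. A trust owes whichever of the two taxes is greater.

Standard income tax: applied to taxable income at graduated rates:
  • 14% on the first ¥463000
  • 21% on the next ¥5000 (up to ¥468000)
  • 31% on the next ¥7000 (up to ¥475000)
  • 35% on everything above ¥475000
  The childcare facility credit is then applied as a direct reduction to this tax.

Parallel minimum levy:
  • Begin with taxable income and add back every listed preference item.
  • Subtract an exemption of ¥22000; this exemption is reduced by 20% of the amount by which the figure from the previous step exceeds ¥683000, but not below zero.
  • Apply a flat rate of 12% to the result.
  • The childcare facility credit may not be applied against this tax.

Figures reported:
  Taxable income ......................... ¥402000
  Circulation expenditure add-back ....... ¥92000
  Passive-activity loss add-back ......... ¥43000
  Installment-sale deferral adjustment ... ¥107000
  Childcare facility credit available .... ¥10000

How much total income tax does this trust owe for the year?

¥74640

Parallel minimum levy:
  Adjusted income: ¥402000 + ¥92000 + ¥43000 + ¥107000 = ¥644000
  Exemption: ¥644000 ≤ ¥683000, so full ¥22000 applies
  Base: ¥644000 − ¥22000 = ¥622000
  ¥622000 × 12% = ¥74640

Standard income tax:
  ¥402000 × 14% = ¥56280
  Less childcare facility credit ¥10000 → ¥46280

¥74640 > ¥46280, so the parallel minimum levy is the binding amount.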